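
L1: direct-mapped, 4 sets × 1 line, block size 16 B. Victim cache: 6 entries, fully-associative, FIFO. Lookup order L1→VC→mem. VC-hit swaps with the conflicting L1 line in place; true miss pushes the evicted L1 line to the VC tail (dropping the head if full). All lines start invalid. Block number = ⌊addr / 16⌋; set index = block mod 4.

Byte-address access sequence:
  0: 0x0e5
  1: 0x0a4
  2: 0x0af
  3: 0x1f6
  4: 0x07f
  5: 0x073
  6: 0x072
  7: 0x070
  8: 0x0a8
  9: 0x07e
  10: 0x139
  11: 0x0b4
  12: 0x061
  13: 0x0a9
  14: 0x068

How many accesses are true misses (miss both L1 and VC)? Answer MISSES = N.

0: 0xe5 (blk 14, set 2) → MISS  vc=[]
1: 0xa4 (blk 10, set 2) → MISS  vc=[14]
2: 0xaf (blk 10, set 2) → L1-HIT  vc=[14]
3: 0x1f6 (blk 31, set 3) → MISS  vc=[14]
4: 0x7f (blk 7, set 3) → MISS  vc=[14, 31]
5: 0x73 (blk 7, set 3) → L1-HIT  vc=[14, 31]
6: 0x72 (blk 7, set 3) → L1-HIT  vc=[14, 31]
7: 0x70 (blk 7, set 3) → L1-HIT  vc=[14, 31]
8: 0xa8 (blk 10, set 2) → L1-HIT  vc=[14, 31]
9: 0x7e (blk 7, set 3) → L1-HIT  vc=[14, 31]
10: 0x139 (blk 19, set 3) → MISS  vc=[14, 31, 7]
11: 0xb4 (blk 11, set 3) → MISS  vc=[14, 31, 7, 19]
12: 0x61 (blk 6, set 2) → MISS  vc=[14, 31, 7, 19, 10]
13: 0xa9 (blk 10, set 2) → VC-HIT  vc=[14, 31, 7, 19, 6]
14: 0x68 (blk 6, set 2) → VC-HIT  vc=[14, 31, 7, 19, 10]

MISSES = 7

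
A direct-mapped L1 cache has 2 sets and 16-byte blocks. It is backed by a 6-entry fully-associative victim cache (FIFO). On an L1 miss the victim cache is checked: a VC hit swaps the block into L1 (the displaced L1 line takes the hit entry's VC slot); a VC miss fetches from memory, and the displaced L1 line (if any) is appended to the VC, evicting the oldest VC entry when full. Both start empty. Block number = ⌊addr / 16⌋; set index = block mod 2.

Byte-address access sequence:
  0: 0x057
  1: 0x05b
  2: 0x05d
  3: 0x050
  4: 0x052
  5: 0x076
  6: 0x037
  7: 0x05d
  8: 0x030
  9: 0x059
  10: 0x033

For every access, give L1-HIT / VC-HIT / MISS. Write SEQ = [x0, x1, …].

SEQ = [MISS, L1-HIT, L1-HIT, L1-HIT, L1-HIT, MISS, MISS, VC-HIT, VC-HIT, VC-HIT, VC-HIT]

  [0] addr=0x57 blk=5 s=1: MISS | VC []
  [1] addr=0x5b blk=5 s=1: L1-HIT | VC []
  [2] addr=0x5d blk=5 s=1: L1-HIT | VC []
  [3] addr=0x50 blk=5 s=1: L1-HIT | VC []
  [4] addr=0x52 blk=5 s=1: L1-HIT | VC []
  [5] addr=0x76 blk=7 s=1: MISS | VC [5]
  [6] addr=0x37 blk=3 s=1: MISS | VC [5, 7]
  [7] addr=0x5d blk=5 s=1: VC-HIT | VC [3, 7]
  [8] addr=0x30 blk=3 s=1: VC-HIT | VC [5, 7]
  [9] addr=0x59 blk=5 s=1: VC-HIT | VC [3, 7]
  [10] addr=0x33 blk=3 s=1: VC-HIT | VC [5, 7]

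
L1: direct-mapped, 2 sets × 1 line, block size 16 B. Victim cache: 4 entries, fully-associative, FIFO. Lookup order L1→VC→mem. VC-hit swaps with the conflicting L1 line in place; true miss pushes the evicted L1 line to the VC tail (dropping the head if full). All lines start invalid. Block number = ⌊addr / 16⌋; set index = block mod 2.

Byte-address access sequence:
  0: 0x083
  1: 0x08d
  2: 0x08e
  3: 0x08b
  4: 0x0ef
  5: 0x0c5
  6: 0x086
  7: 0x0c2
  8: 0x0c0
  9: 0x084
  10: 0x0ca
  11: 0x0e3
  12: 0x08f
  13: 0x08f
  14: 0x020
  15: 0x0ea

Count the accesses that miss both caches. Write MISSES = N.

#0 0x83→b8/s0 MISS; vc=[]
#1 0x8d→b8/s0 L1-HIT; vc=[]
#2 0x8e→b8/s0 L1-HIT; vc=[]
#3 0x8b→b8/s0 L1-HIT; vc=[]
#4 0xef→b14/s0 MISS; vc=[8]
#5 0xc5→b12/s0 MISS; vc=[8,14]
#6 0x86→b8/s0 VC-HIT; vc=[12,14]
#7 0xc2→b12/s0 VC-HIT; vc=[8,14]
#8 0xc0→b12/s0 L1-HIT; vc=[8,14]
#9 0x84→b8/s0 VC-HIT; vc=[12,14]
#10 0xca→b12/s0 VC-HIT; vc=[8,14]
#11 0xe3→b14/s0 VC-HIT; vc=[8,12]
#12 0x8f→b8/s0 VC-HIT; vc=[14,12]
#13 0x8f→b8/s0 L1-HIT; vc=[14,12]
#14 0x20→b2/s0 MISS; vc=[14,12,8]
#15 0xea→b14/s0 VC-HIT; vc=[2,12,8]

MISSES = 4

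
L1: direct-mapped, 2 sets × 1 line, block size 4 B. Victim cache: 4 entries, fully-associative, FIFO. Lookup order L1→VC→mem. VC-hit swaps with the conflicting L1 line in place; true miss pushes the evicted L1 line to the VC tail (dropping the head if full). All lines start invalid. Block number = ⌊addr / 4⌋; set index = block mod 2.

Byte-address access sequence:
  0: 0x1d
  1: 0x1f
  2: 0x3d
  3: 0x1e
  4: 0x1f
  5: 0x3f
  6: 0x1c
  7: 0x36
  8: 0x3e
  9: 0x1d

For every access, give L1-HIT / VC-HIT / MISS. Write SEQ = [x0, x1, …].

SEQ = [MISS, L1-HIT, MISS, VC-HIT, L1-HIT, VC-HIT, VC-HIT, MISS, VC-HIT, VC-HIT]

  [0] addr=0x1d blk=7 s=1: MISS | VC []
  [1] addr=0x1f blk=7 s=1: L1-HIT | VC []
  [2] addr=0x3d blk=15 s=1: MISS | VC [7]
  [3] addr=0x1e blk=7 s=1: VC-HIT | VC [15]
  [4] addr=0x1f blk=7 s=1: L1-HIT | VC [15]
  [5] addr=0x3f blk=15 s=1: VC-HIT | VC [7]
  [6] addr=0x1c blk=7 s=1: VC-HIT | VC [15]
  [7] addr=0x36 blk=13 s=1: MISS | VC [15, 7]
  [8] addr=0x3e blk=15 s=1: VC-HIT | VC [13, 7]
  [9] addr=0x1d blk=7 s=1: VC-HIT | VC [13, 15]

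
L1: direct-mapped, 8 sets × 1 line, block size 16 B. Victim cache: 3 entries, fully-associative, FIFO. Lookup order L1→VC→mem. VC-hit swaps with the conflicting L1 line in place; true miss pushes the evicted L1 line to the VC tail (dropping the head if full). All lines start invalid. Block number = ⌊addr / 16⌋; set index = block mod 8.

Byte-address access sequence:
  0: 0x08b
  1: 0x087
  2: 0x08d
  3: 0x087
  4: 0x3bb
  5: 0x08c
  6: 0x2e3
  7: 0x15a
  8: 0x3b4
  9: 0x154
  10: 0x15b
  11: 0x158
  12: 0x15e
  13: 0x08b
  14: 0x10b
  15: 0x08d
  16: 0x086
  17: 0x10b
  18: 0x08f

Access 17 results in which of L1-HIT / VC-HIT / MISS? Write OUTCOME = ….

  [0] addr=0x8b blk=8 s=0: MISS | VC []
  [1] addr=0x87 blk=8 s=0: L1-HIT | VC []
  [2] addr=0x8d blk=8 s=0: L1-HIT | VC []
  [3] addr=0x87 blk=8 s=0: L1-HIT | VC []
  [4] addr=0x3bb blk=59 s=3: MISS | VC []
  [5] addr=0x8c blk=8 s=0: L1-HIT | VC []
  [6] addr=0x2e3 blk=46 s=6: MISS | VC []
  [7] addr=0x15a blk=21 s=5: MISS | VC []
  [8] addr=0x3b4 blk=59 s=3: L1-HIT | VC []
  [9] addr=0x154 blk=21 s=5: L1-HIT | VC []
  [10] addr=0x15b blk=21 s=5: L1-HIT | VC []
  [11] addr=0x158 blk=21 s=5: L1-HIT | VC []
  [12] addr=0x15e blk=21 s=5: L1-HIT | VC []
  [13] addr=0x8b blk=8 s=0: L1-HIT | VC []
  [14] addr=0x10b blk=16 s=0: MISS | VC [8]
  [15] addr=0x8d blk=8 s=0: VC-HIT | VC [16]
  [16] addr=0x86 blk=8 s=0: L1-HIT | VC [16]
  [17] addr=0x10b blk=16 s=0: VC-HIT | VC [8]
  [18] addr=0x8f blk=8 s=0: VC-HIT | VC [16]

OUTCOME = VC-HIT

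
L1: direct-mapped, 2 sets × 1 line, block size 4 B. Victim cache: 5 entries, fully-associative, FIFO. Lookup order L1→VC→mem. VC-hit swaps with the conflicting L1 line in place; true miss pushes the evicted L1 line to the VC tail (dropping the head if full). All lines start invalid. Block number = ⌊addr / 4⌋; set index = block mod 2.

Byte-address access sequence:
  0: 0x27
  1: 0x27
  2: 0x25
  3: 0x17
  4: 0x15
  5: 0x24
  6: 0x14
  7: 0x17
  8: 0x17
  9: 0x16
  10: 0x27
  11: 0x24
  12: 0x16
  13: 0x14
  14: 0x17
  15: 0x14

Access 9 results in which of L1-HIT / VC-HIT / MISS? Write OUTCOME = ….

OUTCOME = L1-HIT

  [0] addr=0x27 blk=9 s=1: MISS | VC []
  [1] addr=0x27 blk=9 s=1: L1-HIT | VC []
  [2] addr=0x25 blk=9 s=1: L1-HIT | VC []
  [3] addr=0x17 blk=5 s=1: MISS | VC [9]
  [4] addr=0x15 blk=5 s=1: L1-HIT | VC [9]
  [5] addr=0x24 blk=9 s=1: VC-HIT | VC [5]
  [6] addr=0x14 blk=5 s=1: VC-HIT | VC [9]
  [7] addr=0x17 blk=5 s=1: L1-HIT | VC [9]
  [8] addr=0x17 blk=5 s=1: L1-HIT | VC [9]
  [9] addr=0x16 blk=5 s=1: L1-HIT | VC [9]
  [10] addr=0x27 blk=9 s=1: VC-HIT | VC [5]
  [11] addr=0x24 blk=9 s=1: L1-HIT | VC [5]
  [12] addr=0x16 blk=5 s=1: VC-HIT | VC [9]
  [13] addr=0x14 blk=5 s=1: L1-HIT | VC [9]
  [14] addr=0x17 blk=5 s=1: L1-HIT | VC [9]
  [15] addr=0x14 blk=5 s=1: L1-HIT | VC [9]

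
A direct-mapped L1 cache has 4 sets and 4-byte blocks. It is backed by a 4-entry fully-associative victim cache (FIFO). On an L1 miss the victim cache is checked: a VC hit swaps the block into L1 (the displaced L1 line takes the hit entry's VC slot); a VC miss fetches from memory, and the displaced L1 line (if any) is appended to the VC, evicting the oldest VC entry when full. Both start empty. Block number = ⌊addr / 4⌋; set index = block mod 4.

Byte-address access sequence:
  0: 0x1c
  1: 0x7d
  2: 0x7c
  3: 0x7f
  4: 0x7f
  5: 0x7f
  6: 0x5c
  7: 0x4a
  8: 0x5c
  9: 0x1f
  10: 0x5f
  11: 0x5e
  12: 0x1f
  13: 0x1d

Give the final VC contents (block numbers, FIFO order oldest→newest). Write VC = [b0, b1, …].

VC = [23, 31]

#0 0x1c→b7/s3 MISS; vc=[]
#1 0x7d→b31/s3 MISS; vc=[7]
#2 0x7c→b31/s3 L1-HIT; vc=[7]
#3 0x7f→b31/s3 L1-HIT; vc=[7]
#4 0x7f→b31/s3 L1-HIT; vc=[7]
#5 0x7f→b31/s3 L1-HIT; vc=[7]
#6 0x5c→b23/s3 MISS; vc=[7,31]
#7 0x4a→b18/s2 MISS; vc=[7,31]
#8 0x5c→b23/s3 L1-HIT; vc=[7,31]
#9 0x1f→b7/s3 VC-HIT; vc=[23,31]
#10 0x5f→b23/s3 VC-HIT; vc=[7,31]
#11 0x5e→b23/s3 L1-HIT; vc=[7,31]
#12 0x1f→b7/s3 VC-HIT; vc=[23,31]
#13 0x1d→b7/s3 L1-HIT; vc=[23,31]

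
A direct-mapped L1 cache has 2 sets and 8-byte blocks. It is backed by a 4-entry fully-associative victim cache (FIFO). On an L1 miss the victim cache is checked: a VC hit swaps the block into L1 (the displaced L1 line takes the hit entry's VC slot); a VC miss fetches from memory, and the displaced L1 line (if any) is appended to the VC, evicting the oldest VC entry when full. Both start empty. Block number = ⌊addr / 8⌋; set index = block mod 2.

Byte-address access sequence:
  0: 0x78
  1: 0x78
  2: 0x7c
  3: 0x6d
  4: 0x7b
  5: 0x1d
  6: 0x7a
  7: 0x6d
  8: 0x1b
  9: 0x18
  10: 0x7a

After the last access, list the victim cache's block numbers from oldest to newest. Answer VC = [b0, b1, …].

VC = [3, 13]

#0 0x78→b15/s1 MISS; vc=[]
#1 0x78→b15/s1 L1-HIT; vc=[]
#2 0x7c→b15/s1 L1-HIT; vc=[]
#3 0x6d→b13/s1 MISS; vc=[15]
#4 0x7b→b15/s1 VC-HIT; vc=[13]
#5 0x1d→b3/s1 MISS; vc=[13,15]
#6 0x7a→b15/s1 VC-HIT; vc=[13,3]
#7 0x6d→b13/s1 VC-HIT; vc=[15,3]
#8 0x1b→b3/s1 VC-HIT; vc=[15,13]
#9 0x18→b3/s1 L1-HIT; vc=[15,13]
#10 0x7a→b15/s1 VC-HIT; vc=[3,13]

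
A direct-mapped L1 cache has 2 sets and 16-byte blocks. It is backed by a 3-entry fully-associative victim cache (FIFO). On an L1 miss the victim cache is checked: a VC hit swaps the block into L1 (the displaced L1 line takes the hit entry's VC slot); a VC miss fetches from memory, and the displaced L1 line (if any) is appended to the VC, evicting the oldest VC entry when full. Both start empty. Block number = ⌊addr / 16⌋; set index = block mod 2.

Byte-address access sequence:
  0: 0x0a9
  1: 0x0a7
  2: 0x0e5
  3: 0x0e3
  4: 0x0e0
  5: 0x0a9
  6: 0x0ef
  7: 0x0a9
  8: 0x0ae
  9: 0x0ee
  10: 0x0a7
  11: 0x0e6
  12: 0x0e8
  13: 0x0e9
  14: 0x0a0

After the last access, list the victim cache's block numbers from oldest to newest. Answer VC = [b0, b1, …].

VC = [14]

#0 0xa9→b10/s0 MISS; vc=[]
#1 0xa7→b10/s0 L1-HIT; vc=[]
#2 0xe5→b14/s0 MISS; vc=[10]
#3 0xe3→b14/s0 L1-HIT; vc=[10]
#4 0xe0→b14/s0 L1-HIT; vc=[10]
#5 0xa9→b10/s0 VC-HIT; vc=[14]
#6 0xef→b14/s0 VC-HIT; vc=[10]
#7 0xa9→b10/s0 VC-HIT; vc=[14]
#8 0xae→b10/s0 L1-HIT; vc=[14]
#9 0xee→b14/s0 VC-HIT; vc=[10]
#10 0xa7→b10/s0 VC-HIT; vc=[14]
#11 0xe6→b14/s0 VC-HIT; vc=[10]
#12 0xe8→b14/s0 L1-HIT; vc=[10]
#13 0xe9→b14/s0 L1-HIT; vc=[10]
#14 0xa0→b10/s0 VC-HIT; vc=[14]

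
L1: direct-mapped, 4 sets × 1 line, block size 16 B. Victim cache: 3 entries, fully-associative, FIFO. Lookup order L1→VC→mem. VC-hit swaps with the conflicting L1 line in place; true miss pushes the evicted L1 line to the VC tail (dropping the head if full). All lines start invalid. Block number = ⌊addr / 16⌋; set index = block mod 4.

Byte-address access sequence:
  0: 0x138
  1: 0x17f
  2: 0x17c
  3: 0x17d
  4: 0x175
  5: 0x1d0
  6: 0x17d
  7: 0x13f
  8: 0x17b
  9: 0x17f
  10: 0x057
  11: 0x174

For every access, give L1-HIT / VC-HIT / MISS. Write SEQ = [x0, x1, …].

SEQ = [MISS, MISS, L1-HIT, L1-HIT, L1-HIT, MISS, L1-HIT, VC-HIT, VC-HIT, L1-HIT, MISS, L1-HIT]

0: 0x138 (blk 19, set 3) → MISS  vc=[]
1: 0x17f (blk 23, set 3) → MISS  vc=[19]
2: 0x17c (blk 23, set 3) → L1-HIT  vc=[19]
3: 0x17d (blk 23, set 3) → L1-HIT  vc=[19]
4: 0x175 (blk 23, set 3) → L1-HIT  vc=[19]
5: 0x1d0 (blk 29, set 1) → MISS  vc=[19]
6: 0x17d (blk 23, set 3) → L1-HIT  vc=[19]
7: 0x13f (blk 19, set 3) → VC-HIT  vc=[23]
8: 0x17b (blk 23, set 3) → VC-HIT  vc=[19]
9: 0x17f (blk 23, set 3) → L1-HIT  vc=[19]
10: 0x57 (blk 5, set 1) → MISS  vc=[19, 29]
11: 0x174 (blk 23, set 3) → L1-HIT  vc=[19, 29]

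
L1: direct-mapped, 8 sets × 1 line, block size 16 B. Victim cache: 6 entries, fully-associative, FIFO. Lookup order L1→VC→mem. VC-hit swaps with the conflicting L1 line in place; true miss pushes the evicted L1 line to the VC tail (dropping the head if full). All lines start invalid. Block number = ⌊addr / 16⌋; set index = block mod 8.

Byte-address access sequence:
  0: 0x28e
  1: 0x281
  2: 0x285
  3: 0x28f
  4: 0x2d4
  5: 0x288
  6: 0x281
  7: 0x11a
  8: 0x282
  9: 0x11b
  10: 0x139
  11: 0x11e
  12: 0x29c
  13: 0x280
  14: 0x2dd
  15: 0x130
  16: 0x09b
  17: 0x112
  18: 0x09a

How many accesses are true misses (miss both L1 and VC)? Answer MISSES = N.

MISSES = 6

  [0] addr=0x28e blk=40 s=0: MISS | VC []
  [1] addr=0x281 blk=40 s=0: L1-HIT | VC []
  [2] addr=0x285 blk=40 s=0: L1-HIT | VC []
  [3] addr=0x28f blk=40 s=0: L1-HIT | VC []
  [4] addr=0x2d4 blk=45 s=5: MISS | VC []
  [5] addr=0x288 blk=40 s=0: L1-HIT | VC []
  [6] addr=0x281 blk=40 s=0: L1-HIT | VC []
  [7] addr=0x11a blk=17 s=1: MISS | VC []
  [8] addr=0x282 blk=40 s=0: L1-HIT | VC []
  [9] addr=0x11b blk=17 s=1: L1-HIT | VC []
  [10] addr=0x139 blk=19 s=3: MISS | VC []
  [11] addr=0x11e blk=17 s=1: L1-HIT | VC []
  [12] addr=0x29c blk=41 s=1: MISS | VC [17]
  [13] addr=0x280 blk=40 s=0: L1-HIT | VC [17]
  [14] addr=0x2dd blk=45 s=5: L1-HIT | VC [17]
  [15] addr=0x130 blk=19 s=3: L1-HIT | VC [17]
  [16] addr=0x9b blk=9 s=1: MISS | VC [17, 41]
  [17] addr=0x112 blk=17 s=1: VC-HIT | VC [9, 41]
  [18] addr=0x9a blk=9 s=1: VC-HIT | VC [17, 41]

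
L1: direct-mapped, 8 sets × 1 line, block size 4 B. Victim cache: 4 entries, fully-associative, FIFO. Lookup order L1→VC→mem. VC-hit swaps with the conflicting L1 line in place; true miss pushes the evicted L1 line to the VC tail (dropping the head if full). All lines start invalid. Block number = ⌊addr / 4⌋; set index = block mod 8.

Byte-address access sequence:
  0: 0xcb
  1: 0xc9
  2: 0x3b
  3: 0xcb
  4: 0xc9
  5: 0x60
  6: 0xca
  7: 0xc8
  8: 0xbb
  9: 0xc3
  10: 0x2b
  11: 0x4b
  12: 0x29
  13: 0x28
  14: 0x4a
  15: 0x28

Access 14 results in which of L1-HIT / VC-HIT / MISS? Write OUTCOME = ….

  [0] addr=0xcb blk=50 s=2: MISS | VC []
  [1] addr=0xc9 blk=50 s=2: L1-HIT | VC []
  [2] addr=0x3b blk=14 s=6: MISS | VC []
  [3] addr=0xcb blk=50 s=2: L1-HIT | VC []
  [4] addr=0xc9 blk=50 s=2: L1-HIT | VC []
  [5] addr=0x60 blk=24 s=0: MISS | VC []
  [6] addr=0xca blk=50 s=2: L1-HIT | VC []
  [7] addr=0xc8 blk=50 s=2: L1-HIT | VC []
  [8] addr=0xbb blk=46 s=6: MISS | VC [14]
  [9] addr=0xc3 blk=48 s=0: MISS | VC [14, 24]
  [10] addr=0x2b blk=10 s=2: MISS | VC [14, 24, 50]
  [11] addr=0x4b blk=18 s=2: MISS | VC [14, 24, 50, 10]
  [12] addr=0x29 blk=10 s=2: VC-HIT | VC [14, 24, 50, 18]
  [13] addr=0x28 blk=10 s=2: L1-HIT | VC [14, 24, 50, 18]
  [14] addr=0x4a blk=18 s=2: VC-HIT | VC [14, 24, 50, 10]
  [15] addr=0x28 blk=10 s=2: VC-HIT | VC [14, 24, 50, 18]

OUTCOME = VC-HIT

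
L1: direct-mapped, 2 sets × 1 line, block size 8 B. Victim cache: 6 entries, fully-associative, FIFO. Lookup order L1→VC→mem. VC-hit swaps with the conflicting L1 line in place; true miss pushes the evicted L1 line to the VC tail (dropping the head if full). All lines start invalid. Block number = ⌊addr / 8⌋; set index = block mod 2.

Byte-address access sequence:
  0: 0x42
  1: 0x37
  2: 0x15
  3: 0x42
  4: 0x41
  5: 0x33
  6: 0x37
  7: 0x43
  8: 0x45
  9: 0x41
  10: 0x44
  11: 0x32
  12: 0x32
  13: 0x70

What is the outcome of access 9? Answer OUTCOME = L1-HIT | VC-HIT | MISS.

OUTCOME = L1-HIT

0: 0x42 (blk 8, set 0) → MISS  vc=[]
1: 0x37 (blk 6, set 0) → MISS  vc=[8]
2: 0x15 (blk 2, set 0) → MISS  vc=[8, 6]
3: 0x42 (blk 8, set 0) → VC-HIT  vc=[2, 6]
4: 0x41 (blk 8, set 0) → L1-HIT  vc=[2, 6]
5: 0x33 (blk 6, set 0) → VC-HIT  vc=[2, 8]
6: 0x37 (blk 6, set 0) → L1-HIT  vc=[2, 8]
7: 0x43 (blk 8, set 0) → VC-HIT  vc=[2, 6]
8: 0x45 (blk 8, set 0) → L1-HIT  vc=[2, 6]
9: 0x41 (blk 8, set 0) → L1-HIT  vc=[2, 6]
10: 0x44 (blk 8, set 0) → L1-HIT  vc=[2, 6]
11: 0x32 (blk 6, set 0) → VC-HIT  vc=[2, 8]
12: 0x32 (blk 6, set 0) → L1-HIT  vc=[2, 8]
13: 0x70 (blk 14, set 0) → MISS  vc=[2, 8, 6]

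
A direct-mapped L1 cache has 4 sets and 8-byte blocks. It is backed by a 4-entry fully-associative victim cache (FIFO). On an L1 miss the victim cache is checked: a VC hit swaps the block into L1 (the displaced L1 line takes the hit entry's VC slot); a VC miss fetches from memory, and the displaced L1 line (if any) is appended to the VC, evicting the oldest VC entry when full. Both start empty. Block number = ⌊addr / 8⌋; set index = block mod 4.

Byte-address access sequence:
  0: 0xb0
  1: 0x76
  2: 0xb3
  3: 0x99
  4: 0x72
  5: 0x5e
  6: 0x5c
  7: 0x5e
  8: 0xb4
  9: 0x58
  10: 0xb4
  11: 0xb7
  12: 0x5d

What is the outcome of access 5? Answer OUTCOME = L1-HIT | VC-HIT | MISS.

  [0] addr=0xb0 blk=22 s=2: MISS | VC []
  [1] addr=0x76 blk=14 s=2: MISS | VC [22]
  [2] addr=0xb3 blk=22 s=2: VC-HIT | VC [14]
  [3] addr=0x99 blk=19 s=3: MISS | VC [14]
  [4] addr=0x72 blk=14 s=2: VC-HIT | VC [22]
  [5] addr=0x5e blk=11 s=3: MISS | VC [22, 19]
  [6] addr=0x5c blk=11 s=3: L1-HIT | VC [22, 19]
  [7] addr=0x5e blk=11 s=3: L1-HIT | VC [22, 19]
  [8] addr=0xb4 blk=22 s=2: VC-HIT | VC [14, 19]
  [9] addr=0x58 blk=11 s=3: L1-HIT | VC [14, 19]
  [10] addr=0xb4 blk=22 s=2: L1-HIT | VC [14, 19]
  [11] addr=0xb7 blk=22 s=2: L1-HIT | VC [14, 19]
  [12] addr=0x5d blk=11 s=3: L1-HIT | VC [14, 19]

OUTCOME = MISS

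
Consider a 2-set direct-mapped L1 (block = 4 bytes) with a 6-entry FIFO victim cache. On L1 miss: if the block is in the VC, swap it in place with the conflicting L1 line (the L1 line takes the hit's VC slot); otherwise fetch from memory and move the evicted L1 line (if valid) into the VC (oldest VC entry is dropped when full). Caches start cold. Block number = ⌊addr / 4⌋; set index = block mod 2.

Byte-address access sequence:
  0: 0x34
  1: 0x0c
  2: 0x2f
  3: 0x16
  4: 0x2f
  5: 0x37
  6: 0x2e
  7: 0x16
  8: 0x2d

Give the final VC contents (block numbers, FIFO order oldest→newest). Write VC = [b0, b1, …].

0: 0x34 (blk 13, set 1) → MISS  vc=[]
1: 0xc (blk 3, set 1) → MISS  vc=[13]
2: 0x2f (blk 11, set 1) → MISS  vc=[13, 3]
3: 0x16 (blk 5, set 1) → MISS  vc=[13, 3, 11]
4: 0x2f (blk 11, set 1) → VC-HIT  vc=[13, 3, 5]
5: 0x37 (blk 13, set 1) → VC-HIT  vc=[11, 3, 5]
6: 0x2e (blk 11, set 1) → VC-HIT  vc=[13, 3, 5]
7: 0x16 (blk 5, set 1) → VC-HIT  vc=[13, 3, 11]
8: 0x2d (blk 11, set 1) → VC-HIT  vc=[13, 3, 5]

VC = [13, 3, 5]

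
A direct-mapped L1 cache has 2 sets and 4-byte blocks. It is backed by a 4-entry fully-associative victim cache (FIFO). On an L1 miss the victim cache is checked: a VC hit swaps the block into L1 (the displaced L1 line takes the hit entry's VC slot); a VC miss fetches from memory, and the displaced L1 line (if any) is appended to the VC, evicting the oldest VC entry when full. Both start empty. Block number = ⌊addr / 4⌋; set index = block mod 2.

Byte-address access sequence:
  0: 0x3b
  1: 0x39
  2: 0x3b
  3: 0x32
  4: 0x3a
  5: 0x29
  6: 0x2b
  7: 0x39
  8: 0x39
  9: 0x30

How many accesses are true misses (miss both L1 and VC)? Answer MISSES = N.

MISSES = 3

  [0] addr=0x3b blk=14 s=0: MISS | VC []
  [1] addr=0x39 blk=14 s=0: L1-HIT | VC []
  [2] addr=0x3b blk=14 s=0: L1-HIT | VC []
  [3] addr=0x32 blk=12 s=0: MISS | VC [14]
  [4] addr=0x3a blk=14 s=0: VC-HIT | VC [12]
  [5] addr=0x29 blk=10 s=0: MISS | VC [12, 14]
  [6] addr=0x2b blk=10 s=0: L1-HIT | VC [12, 14]
  [7] addr=0x39 blk=14 s=0: VC-HIT | VC [12, 10]
  [8] addr=0x39 blk=14 s=0: L1-HIT | VC [12, 10]
  [9] addr=0x30 blk=12 s=0: VC-HIT | VC [14, 10]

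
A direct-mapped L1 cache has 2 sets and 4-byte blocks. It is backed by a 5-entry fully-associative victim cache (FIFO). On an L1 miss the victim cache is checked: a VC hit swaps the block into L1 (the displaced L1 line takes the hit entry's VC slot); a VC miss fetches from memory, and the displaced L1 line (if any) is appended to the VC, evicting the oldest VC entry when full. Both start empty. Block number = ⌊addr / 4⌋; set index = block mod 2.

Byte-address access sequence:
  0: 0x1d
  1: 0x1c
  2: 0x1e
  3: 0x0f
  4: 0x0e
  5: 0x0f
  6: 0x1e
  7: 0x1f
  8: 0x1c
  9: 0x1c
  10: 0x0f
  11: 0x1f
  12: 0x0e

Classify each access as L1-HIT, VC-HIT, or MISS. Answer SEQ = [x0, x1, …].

#0 0x1d→b7/s1 MISS; vc=[]
#1 0x1c→b7/s1 L1-HIT; vc=[]
#2 0x1e→b7/s1 L1-HIT; vc=[]
#3 0xf→b3/s1 MISS; vc=[7]
#4 0xe→b3/s1 L1-HIT; vc=[7]
#5 0xf→b3/s1 L1-HIT; vc=[7]
#6 0x1e→b7/s1 VC-HIT; vc=[3]
#7 0x1f→b7/s1 L1-HIT; vc=[3]
#8 0x1c→b7/s1 L1-HIT; vc=[3]
#9 0x1c→b7/s1 L1-HIT; vc=[3]
#10 0xf→b3/s1 VC-HIT; vc=[7]
#11 0x1f→b7/s1 VC-HIT; vc=[3]
#12 0xe→b3/s1 VC-HIT; vc=[7]

SEQ = [MISS, L1-HIT, L1-HIT, MISS, L1-HIT, L1-HIT, VC-HIT, L1-HIT, L1-HIT, L1-HIT, VC-HIT, VC-HIT, VC-HIT]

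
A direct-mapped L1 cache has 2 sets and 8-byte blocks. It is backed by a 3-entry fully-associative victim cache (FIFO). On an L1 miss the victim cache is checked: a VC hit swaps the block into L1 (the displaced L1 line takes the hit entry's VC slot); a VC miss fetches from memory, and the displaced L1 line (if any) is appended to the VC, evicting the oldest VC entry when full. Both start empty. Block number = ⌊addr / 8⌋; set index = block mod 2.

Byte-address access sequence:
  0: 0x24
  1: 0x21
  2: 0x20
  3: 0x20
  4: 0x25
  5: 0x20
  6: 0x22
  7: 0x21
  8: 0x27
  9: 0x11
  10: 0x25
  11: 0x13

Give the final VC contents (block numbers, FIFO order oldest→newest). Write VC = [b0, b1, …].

VC = [4]

0: 0x24 (blk 4, set 0) → MISS  vc=[]
1: 0x21 (blk 4, set 0) → L1-HIT  vc=[]
2: 0x20 (blk 4, set 0) → L1-HIT  vc=[]
3: 0x20 (blk 4, set 0) → L1-HIT  vc=[]
4: 0x25 (blk 4, set 0) → L1-HIT  vc=[]
5: 0x20 (blk 4, set 0) → L1-HIT  vc=[]
6: 0x22 (blk 4, set 0) → L1-HIT  vc=[]
7: 0x21 (blk 4, set 0) → L1-HIT  vc=[]
8: 0x27 (blk 4, set 0) → L1-HIT  vc=[]
9: 0x11 (blk 2, set 0) → MISS  vc=[4]
10: 0x25 (blk 4, set 0) → VC-HIT  vc=[2]
11: 0x13 (blk 2, set 0) → VC-HIT  vc=[4]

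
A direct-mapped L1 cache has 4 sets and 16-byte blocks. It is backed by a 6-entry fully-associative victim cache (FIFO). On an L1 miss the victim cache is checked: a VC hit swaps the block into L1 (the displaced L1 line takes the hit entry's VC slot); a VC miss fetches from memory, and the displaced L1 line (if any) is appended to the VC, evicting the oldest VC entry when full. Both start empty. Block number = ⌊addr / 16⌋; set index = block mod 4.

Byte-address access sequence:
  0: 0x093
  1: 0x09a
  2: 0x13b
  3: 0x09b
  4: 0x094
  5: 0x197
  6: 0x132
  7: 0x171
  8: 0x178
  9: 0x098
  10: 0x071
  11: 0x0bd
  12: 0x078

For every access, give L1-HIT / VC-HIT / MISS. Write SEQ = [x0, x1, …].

  [0] addr=0x93 blk=9 s=1: MISS | VC []
  [1] addr=0x9a blk=9 s=1: L1-HIT | VC []
  [2] addr=0x13b blk=19 s=3: MISS | VC []
  [3] addr=0x9b blk=9 s=1: L1-HIT | VC []
  [4] addr=0x94 blk=9 s=1: L1-HIT | VC []
  [5] addr=0x197 blk=25 s=1: MISS | VC [9]
  [6] addr=0x132 blk=19 s=3: L1-HIT | VC [9]
  [7] addr=0x171 blk=23 s=3: MISS | VC [9, 19]
  [8] addr=0x178 blk=23 s=3: L1-HIT | VC [9, 19]
  [9] addr=0x98 blk=9 s=1: VC-HIT | VC [25, 19]
  [10] addr=0x71 blk=7 s=3: MISS | VC [25, 19, 23]
  [11] addr=0xbd blk=11 s=3: MISS | VC [25, 19, 23, 7]
  [12] addr=0x78 blk=7 s=3: VC-HIT | VC [25, 19, 23, 11]

SEQ = [MISS, L1-HIT, MISS, L1-HIT, L1-HIT, MISS, L1-HIT, MISS, L1-HIT, VC-HIT, MISS, MISS, VC-HIT]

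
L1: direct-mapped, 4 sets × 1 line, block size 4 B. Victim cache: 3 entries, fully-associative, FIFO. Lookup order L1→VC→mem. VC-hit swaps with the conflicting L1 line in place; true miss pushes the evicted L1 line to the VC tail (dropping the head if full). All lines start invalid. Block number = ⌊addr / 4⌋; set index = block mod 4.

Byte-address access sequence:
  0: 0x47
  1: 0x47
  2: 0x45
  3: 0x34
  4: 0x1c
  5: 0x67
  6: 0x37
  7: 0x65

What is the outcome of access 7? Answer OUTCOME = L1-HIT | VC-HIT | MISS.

  [0] addr=0x47 blk=17 s=1: MISS | VC []
  [1] addr=0x47 blk=17 s=1: L1-HIT | VC []
  [2] addr=0x45 blk=17 s=1: L1-HIT | VC []
  [3] addr=0x34 blk=13 s=1: MISS | VC [17]
  [4] addr=0x1c blk=7 s=3: MISS | VC [17]
  [5] addr=0x67 blk=25 s=1: MISS | VC [17, 13]
  [6] addr=0x37 blk=13 s=1: VC-HIT | VC [17, 25]
  [7] addr=0x65 blk=25 s=1: VC-HIT | VC [17, 13]

OUTCOME = VC-HIT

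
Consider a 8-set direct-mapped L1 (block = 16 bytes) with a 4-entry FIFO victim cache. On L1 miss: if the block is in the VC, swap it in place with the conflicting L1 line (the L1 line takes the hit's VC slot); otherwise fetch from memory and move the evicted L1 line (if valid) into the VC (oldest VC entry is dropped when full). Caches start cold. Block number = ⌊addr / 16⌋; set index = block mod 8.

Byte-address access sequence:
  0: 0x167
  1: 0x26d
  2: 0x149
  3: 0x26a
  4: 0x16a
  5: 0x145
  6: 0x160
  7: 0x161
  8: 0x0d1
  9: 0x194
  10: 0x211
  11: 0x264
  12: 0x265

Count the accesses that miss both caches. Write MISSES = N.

0: 0x167 (blk 22, set 6) → MISS  vc=[]
1: 0x26d (blk 38, set 6) → MISS  vc=[22]
2: 0x149 (blk 20, set 4) → MISS  vc=[22]
3: 0x26a (blk 38, set 6) → L1-HIT  vc=[22]
4: 0x16a (blk 22, set 6) → VC-HIT  vc=[38]
5: 0x145 (blk 20, set 4) → L1-HIT  vc=[38]
6: 0x160 (blk 22, set 6) → L1-HIT  vc=[38]
7: 0x161 (blk 22, set 6) → L1-HIT  vc=[38]
8: 0xd1 (blk 13, set 5) → MISS  vc=[38]
9: 0x194 (blk 25, set 1) → MISS  vc=[38]
10: 0x211 (blk 33, set 1) → MISS  vc=[38, 25]
11: 0x264 (blk 38, set 6) → VC-HIT  vc=[22, 25]
12: 0x265 (blk 38, set 6) → L1-HIT  vc=[22, 25]

MISSES = 6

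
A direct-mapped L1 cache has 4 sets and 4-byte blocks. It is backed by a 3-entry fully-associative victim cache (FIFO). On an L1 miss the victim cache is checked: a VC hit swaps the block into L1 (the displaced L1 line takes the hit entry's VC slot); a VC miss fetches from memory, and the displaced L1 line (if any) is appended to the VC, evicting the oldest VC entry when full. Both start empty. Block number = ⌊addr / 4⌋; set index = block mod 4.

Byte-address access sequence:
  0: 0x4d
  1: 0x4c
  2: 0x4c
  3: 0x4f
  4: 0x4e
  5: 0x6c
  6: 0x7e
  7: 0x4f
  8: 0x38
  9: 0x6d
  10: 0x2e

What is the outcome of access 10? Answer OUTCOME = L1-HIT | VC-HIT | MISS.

#0 0x4d→b19/s3 MISS; vc=[]
#1 0x4c→b19/s3 L1-HIT; vc=[]
#2 0x4c→b19/s3 L1-HIT; vc=[]
#3 0x4f→b19/s3 L1-HIT; vc=[]
#4 0x4e→b19/s3 L1-HIT; vc=[]
#5 0x6c→b27/s3 MISS; vc=[19]
#6 0x7e→b31/s3 MISS; vc=[19,27]
#7 0x4f→b19/s3 VC-HIT; vc=[31,27]
#8 0x38→b14/s2 MISS; vc=[31,27]
#9 0x6d→b27/s3 VC-HIT; vc=[31,19]
#10 0x2e→b11/s3 MISS; vc=[31,19,27]

OUTCOME = MISS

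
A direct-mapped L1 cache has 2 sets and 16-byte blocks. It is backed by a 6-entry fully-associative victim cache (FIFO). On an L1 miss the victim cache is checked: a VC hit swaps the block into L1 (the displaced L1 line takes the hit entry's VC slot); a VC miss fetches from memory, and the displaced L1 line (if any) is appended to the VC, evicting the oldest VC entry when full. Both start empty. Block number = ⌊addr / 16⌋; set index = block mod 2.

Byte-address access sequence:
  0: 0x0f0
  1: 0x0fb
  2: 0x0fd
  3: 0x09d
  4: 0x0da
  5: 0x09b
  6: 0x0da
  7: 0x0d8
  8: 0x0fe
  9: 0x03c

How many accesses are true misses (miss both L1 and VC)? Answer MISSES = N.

0: 0xf0 (blk 15, set 1) → MISS  vc=[]
1: 0xfb (blk 15, set 1) → L1-HIT  vc=[]
2: 0xfd (blk 15, set 1) → L1-HIT  vc=[]
3: 0x9d (blk 9, set 1) → MISS  vc=[15]
4: 0xda (blk 13, set 1) → MISS  vc=[15, 9]
5: 0x9b (blk 9, set 1) → VC-HIT  vc=[15, 13]
6: 0xda (blk 13, set 1) → VC-HIT  vc=[15, 9]
7: 0xd8 (blk 13, set 1) → L1-HIT  vc=[15, 9]
8: 0xfe (blk 15, set 1) → VC-HIT  vc=[13, 9]
9: 0x3c (blk 3, set 1) → MISS  vc=[13, 9, 15]

MISSES = 4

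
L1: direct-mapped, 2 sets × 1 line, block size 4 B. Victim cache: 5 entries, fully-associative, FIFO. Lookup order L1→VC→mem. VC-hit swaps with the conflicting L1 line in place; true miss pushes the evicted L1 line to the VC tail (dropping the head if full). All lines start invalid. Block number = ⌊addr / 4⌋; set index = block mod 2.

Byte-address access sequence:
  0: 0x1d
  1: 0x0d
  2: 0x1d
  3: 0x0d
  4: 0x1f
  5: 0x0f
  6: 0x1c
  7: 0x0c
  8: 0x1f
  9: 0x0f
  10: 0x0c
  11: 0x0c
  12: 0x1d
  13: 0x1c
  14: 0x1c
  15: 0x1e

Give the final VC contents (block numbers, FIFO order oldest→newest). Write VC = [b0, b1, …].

0: 0x1d (blk 7, set 1) → MISS  vc=[]
1: 0xd (blk 3, set 1) → MISS  vc=[7]
2: 0x1d (blk 7, set 1) → VC-HIT  vc=[3]
3: 0xd (blk 3, set 1) → VC-HIT  vc=[7]
4: 0x1f (blk 7, set 1) → VC-HIT  vc=[3]
5: 0xf (blk 3, set 1) → VC-HIT  vc=[7]
6: 0x1c (blk 7, set 1) → VC-HIT  vc=[3]
7: 0xc (blk 3, set 1) → VC-HIT  vc=[7]
8: 0x1f (blk 7, set 1) → VC-HIT  vc=[3]
9: 0xf (blk 3, set 1) → VC-HIT  vc=[7]
10: 0xc (blk 3, set 1) → L1-HIT  vc=[7]
11: 0xc (blk 3, set 1) → L1-HIT  vc=[7]
12: 0x1d (blk 7, set 1) → VC-HIT  vc=[3]
13: 0x1c (blk 7, set 1) → L1-HIT  vc=[3]
14: 0x1c (blk 7, set 1) → L1-HIT  vc=[3]
15: 0x1e (blk 7, set 1) → L1-HIT  vc=[3]

VC = [3]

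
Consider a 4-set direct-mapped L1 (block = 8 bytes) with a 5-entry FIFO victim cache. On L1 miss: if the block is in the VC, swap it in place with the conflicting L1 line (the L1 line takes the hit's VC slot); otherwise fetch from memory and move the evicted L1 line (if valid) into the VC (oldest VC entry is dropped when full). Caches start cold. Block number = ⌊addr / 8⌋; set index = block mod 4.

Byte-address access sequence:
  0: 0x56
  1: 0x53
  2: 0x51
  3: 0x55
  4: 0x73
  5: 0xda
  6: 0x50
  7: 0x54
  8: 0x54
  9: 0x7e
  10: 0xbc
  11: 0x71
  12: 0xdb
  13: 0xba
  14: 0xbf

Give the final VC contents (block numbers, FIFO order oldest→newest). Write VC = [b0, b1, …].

VC = [10, 27, 15]

#0 0x56→b10/s2 MISS; vc=[]
#1 0x53→b10/s2 L1-HIT; vc=[]
#2 0x51→b10/s2 L1-HIT; vc=[]
#3 0x55→b10/s2 L1-HIT; vc=[]
#4 0x73→b14/s2 MISS; vc=[10]
#5 0xda→b27/s3 MISS; vc=[10]
#6 0x50→b10/s2 VC-HIT; vc=[14]
#7 0x54→b10/s2 L1-HIT; vc=[14]
#8 0x54→b10/s2 L1-HIT; vc=[14]
#9 0x7e→b15/s3 MISS; vc=[14,27]
#10 0xbc→b23/s3 MISS; vc=[14,27,15]
#11 0x71→b14/s2 VC-HIT; vc=[10,27,15]
#12 0xdb→b27/s3 VC-HIT; vc=[10,23,15]
#13 0xba→b23/s3 VC-HIT; vc=[10,27,15]
#14 0xbf→b23/s3 L1-HIT; vc=[10,27,15]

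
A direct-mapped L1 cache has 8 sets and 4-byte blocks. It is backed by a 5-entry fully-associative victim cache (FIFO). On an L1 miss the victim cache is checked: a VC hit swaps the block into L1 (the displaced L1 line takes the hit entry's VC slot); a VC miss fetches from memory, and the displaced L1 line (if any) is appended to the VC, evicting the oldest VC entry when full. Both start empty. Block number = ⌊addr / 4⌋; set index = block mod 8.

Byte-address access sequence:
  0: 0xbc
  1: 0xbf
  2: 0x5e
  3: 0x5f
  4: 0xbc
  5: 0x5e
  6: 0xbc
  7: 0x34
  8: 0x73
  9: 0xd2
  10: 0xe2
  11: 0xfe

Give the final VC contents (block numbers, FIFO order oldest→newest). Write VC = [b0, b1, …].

0: 0xbc (blk 47, set 7) → MISS  vc=[]
1: 0xbf (blk 47, set 7) → L1-HIT  vc=[]
2: 0x5e (blk 23, set 7) → MISS  vc=[47]
3: 0x5f (blk 23, set 7) → L1-HIT  vc=[47]
4: 0xbc (blk 47, set 7) → VC-HIT  vc=[23]
5: 0x5e (blk 23, set 7) → VC-HIT  vc=[47]
6: 0xbc (blk 47, set 7) → VC-HIT  vc=[23]
7: 0x34 (blk 13, set 5) → MISS  vc=[23]
8: 0x73 (blk 28, set 4) → MISS  vc=[23]
9: 0xd2 (blk 52, set 4) → MISS  vc=[23, 28]
10: 0xe2 (blk 56, set 0) → MISS  vc=[23, 28]
11: 0xfe (blk 63, set 7) → MISS  vc=[23, 28, 47]

VC = [23, 28, 47]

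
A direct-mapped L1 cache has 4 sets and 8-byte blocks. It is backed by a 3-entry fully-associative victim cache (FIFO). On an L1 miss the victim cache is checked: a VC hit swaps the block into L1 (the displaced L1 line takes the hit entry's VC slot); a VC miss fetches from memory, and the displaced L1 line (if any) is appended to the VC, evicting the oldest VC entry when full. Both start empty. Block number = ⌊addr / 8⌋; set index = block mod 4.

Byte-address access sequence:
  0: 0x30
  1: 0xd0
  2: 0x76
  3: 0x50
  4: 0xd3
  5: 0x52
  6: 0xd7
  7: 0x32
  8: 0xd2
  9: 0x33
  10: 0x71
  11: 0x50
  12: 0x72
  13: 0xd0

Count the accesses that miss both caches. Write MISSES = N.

MISSES = 4

#0 0x30→b6/s2 MISS; vc=[]
#1 0xd0→b26/s2 MISS; vc=[6]
#2 0x76→b14/s2 MISS; vc=[6,26]
#3 0x50→b10/s2 MISS; vc=[6,26,14]
#4 0xd3→b26/s2 VC-HIT; vc=[6,10,14]
#5 0x52→b10/s2 VC-HIT; vc=[6,26,14]
#6 0xd7→b26/s2 VC-HIT; vc=[6,10,14]
#7 0x32→b6/s2 VC-HIT; vc=[26,10,14]
#8 0xd2→b26/s2 VC-HIT; vc=[6,10,14]
#9 0x33→b6/s2 VC-HIT; vc=[26,10,14]
#10 0x71→b14/s2 VC-HIT; vc=[26,10,6]
#11 0x50→b10/s2 VC-HIT; vc=[26,14,6]
#12 0x72→b14/s2 VC-HIT; vc=[26,10,6]
#13 0xd0→b26/s2 VC-HIT; vc=[14,10,6]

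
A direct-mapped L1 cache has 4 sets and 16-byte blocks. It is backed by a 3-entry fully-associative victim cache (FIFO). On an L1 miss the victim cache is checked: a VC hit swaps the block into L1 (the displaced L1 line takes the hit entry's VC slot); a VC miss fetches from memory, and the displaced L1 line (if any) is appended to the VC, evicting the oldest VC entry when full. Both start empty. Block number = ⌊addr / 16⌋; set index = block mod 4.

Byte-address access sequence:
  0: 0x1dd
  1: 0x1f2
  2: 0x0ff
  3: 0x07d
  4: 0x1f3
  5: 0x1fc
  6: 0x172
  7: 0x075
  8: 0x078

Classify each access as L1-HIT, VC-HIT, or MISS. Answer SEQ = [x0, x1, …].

#0 0x1dd→b29/s1 MISS; vc=[]
#1 0x1f2→b31/s3 MISS; vc=[]
#2 0xff→b15/s3 MISS; vc=[31]
#3 0x7d→b7/s3 MISS; vc=[31,15]
#4 0x1f3→b31/s3 VC-HIT; vc=[7,15]
#5 0x1fc→b31/s3 L1-HIT; vc=[7,15]
#6 0x172→b23/s3 MISS; vc=[7,15,31]
#7 0x75→b7/s3 VC-HIT; vc=[23,15,31]
#8 0x78→b7/s3 L1-HIT; vc=[23,15,31]

SEQ = [MISS, MISS, MISS, MISS, VC-HIT, L1-HIT, MISS, VC-HIT, L1-HIT]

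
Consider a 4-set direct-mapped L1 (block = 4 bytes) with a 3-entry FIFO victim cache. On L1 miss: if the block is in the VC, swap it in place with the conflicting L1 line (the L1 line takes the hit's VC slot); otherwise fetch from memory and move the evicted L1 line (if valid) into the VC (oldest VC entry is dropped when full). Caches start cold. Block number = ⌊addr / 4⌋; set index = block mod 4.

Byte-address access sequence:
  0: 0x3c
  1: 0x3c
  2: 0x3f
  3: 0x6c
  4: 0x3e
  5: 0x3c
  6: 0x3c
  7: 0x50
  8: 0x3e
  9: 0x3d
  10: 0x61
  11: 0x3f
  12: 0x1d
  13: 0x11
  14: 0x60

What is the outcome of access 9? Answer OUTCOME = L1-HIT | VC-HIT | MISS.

#0 0x3c→b15/s3 MISS; vc=[]
#1 0x3c→b15/s3 L1-HIT; vc=[]
#2 0x3f→b15/s3 L1-HIT; vc=[]
#3 0x6c→b27/s3 MISS; vc=[15]
#4 0x3e→b15/s3 VC-HIT; vc=[27]
#5 0x3c→b15/s3 L1-HIT; vc=[27]
#6 0x3c→b15/s3 L1-HIT; vc=[27]
#7 0x50→b20/s0 MISS; vc=[27]
#8 0x3e→b15/s3 L1-HIT; vc=[27]
#9 0x3d→b15/s3 L1-HIT; vc=[27]
#10 0x61→b24/s0 MISS; vc=[27,20]
#11 0x3f→b15/s3 L1-HIT; vc=[27,20]
#12 0x1d→b7/s3 MISS; vc=[27,20,15]
#13 0x11→b4/s0 MISS; vc=[20,15,24]
#14 0x60→b24/s0 VC-HIT; vc=[20,15,4]

OUTCOME = L1-HIT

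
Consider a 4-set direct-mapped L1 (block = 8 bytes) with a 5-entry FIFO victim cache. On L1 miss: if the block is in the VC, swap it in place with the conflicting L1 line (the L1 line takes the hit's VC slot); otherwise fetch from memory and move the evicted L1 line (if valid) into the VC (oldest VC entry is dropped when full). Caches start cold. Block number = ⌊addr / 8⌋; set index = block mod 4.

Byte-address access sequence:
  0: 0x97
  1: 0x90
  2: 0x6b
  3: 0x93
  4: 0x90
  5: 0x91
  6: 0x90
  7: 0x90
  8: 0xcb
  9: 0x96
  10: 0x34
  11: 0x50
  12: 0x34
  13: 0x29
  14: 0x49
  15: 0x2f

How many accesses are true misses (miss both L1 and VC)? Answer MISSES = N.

MISSES = 7

0: 0x97 (blk 18, set 2) → MISS  vc=[]
1: 0x90 (blk 18, set 2) → L1-HIT  vc=[]
2: 0x6b (blk 13, set 1) → MISS  vc=[]
3: 0x93 (blk 18, set 2) → L1-HIT  vc=[]
4: 0x90 (blk 18, set 2) → L1-HIT  vc=[]
5: 0x91 (blk 18, set 2) → L1-HIT  vc=[]
6: 0x90 (blk 18, set 2) → L1-HIT  vc=[]
7: 0x90 (blk 18, set 2) → L1-HIT  vc=[]
8: 0xcb (blk 25, set 1) → MISS  vc=[13]
9: 0x96 (blk 18, set 2) → L1-HIT  vc=[13]
10: 0x34 (blk 6, set 2) → MISS  vc=[13, 18]
11: 0x50 (blk 10, set 2) → MISS  vc=[13, 18, 6]
12: 0x34 (blk 6, set 2) → VC-HIT  vc=[13, 18, 10]
13: 0x29 (blk 5, set 1) → MISS  vc=[13, 18, 10, 25]
14: 0x49 (blk 9, set 1) → MISS  vc=[13, 18, 10, 25, 5]
15: 0x2f (blk 5, set 1) → VC-HIT  vc=[13, 18, 10, 25, 9]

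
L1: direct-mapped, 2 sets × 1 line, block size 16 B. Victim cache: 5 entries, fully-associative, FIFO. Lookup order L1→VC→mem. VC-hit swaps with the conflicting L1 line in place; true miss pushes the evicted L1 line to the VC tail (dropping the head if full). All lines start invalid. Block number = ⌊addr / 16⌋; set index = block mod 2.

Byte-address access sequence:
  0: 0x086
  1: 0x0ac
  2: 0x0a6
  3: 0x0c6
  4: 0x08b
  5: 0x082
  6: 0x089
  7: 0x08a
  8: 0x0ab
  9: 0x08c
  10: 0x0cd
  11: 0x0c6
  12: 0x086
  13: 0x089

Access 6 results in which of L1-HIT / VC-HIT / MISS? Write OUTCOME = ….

OUTCOME = L1-HIT

0: 0x86 (blk 8, set 0) → MISS  vc=[]
1: 0xac (blk 10, set 0) → MISS  vc=[8]
2: 0xa6 (blk 10, set 0) → L1-HIT  vc=[8]
3: 0xc6 (blk 12, set 0) → MISS  vc=[8, 10]
4: 0x8b (blk 8, set 0) → VC-HIT  vc=[12, 10]
5: 0x82 (blk 8, set 0) → L1-HIT  vc=[12, 10]
6: 0x89 (blk 8, set 0) → L1-HIT  vc=[12, 10]
7: 0x8a (blk 8, set 0) → L1-HIT  vc=[12, 10]
8: 0xab (blk 10, set 0) → VC-HIT  vc=[12, 8]
9: 0x8c (blk 8, set 0) → VC-HIT  vc=[12, 10]
10: 0xcd (blk 12, set 0) → VC-HIT  vc=[8, 10]
11: 0xc6 (blk 12, set 0) → L1-HIT  vc=[8, 10]
12: 0x86 (blk 8, set 0) → VC-HIT  vc=[12, 10]
13: 0x89 (blk 8, set 0) → L1-HIT  vc=[12, 10]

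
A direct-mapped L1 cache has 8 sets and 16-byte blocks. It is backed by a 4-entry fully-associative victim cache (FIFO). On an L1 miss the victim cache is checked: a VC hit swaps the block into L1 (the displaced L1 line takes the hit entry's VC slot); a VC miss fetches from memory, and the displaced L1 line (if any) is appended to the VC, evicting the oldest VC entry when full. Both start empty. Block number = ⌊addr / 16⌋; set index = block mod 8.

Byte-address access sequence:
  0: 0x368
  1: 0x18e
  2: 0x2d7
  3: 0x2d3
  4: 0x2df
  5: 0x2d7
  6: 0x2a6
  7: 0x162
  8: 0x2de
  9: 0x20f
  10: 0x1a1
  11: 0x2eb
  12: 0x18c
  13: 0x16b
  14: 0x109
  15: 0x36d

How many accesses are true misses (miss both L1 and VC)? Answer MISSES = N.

0: 0x368 (blk 54, set 6) → MISS  vc=[]
1: 0x18e (blk 24, set 0) → MISS  vc=[]
2: 0x2d7 (blk 45, set 5) → MISS  vc=[]
3: 0x2d3 (blk 45, set 5) → L1-HIT  vc=[]
4: 0x2df (blk 45, set 5) → L1-HIT  vc=[]
5: 0x2d7 (blk 45, set 5) → L1-HIT  vc=[]
6: 0x2a6 (blk 42, set 2) → MISS  vc=[]
7: 0x162 (blk 22, set 6) → MISS  vc=[54]
8: 0x2de (blk 45, set 5) → L1-HIT  vc=[54]
9: 0x20f (blk 32, set 0) → MISS  vc=[54, 24]
10: 0x1a1 (blk 26, set 2) → MISS  vc=[54, 24, 42]
11: 0x2eb (blk 46, set 6) → MISS  vc=[54, 24, 42, 22]
12: 0x18c (blk 24, set 0) → VC-HIT  vc=[54, 32, 42, 22]
13: 0x16b (blk 22, set 6) → VC-HIT  vc=[54, 32, 42, 46]
14: 0x109 (blk 16, set 0) → MISS  vc=[32, 42, 46, 24]
15: 0x36d (blk 54, set 6) → MISS  vc=[42, 46, 24, 22]

MISSES = 10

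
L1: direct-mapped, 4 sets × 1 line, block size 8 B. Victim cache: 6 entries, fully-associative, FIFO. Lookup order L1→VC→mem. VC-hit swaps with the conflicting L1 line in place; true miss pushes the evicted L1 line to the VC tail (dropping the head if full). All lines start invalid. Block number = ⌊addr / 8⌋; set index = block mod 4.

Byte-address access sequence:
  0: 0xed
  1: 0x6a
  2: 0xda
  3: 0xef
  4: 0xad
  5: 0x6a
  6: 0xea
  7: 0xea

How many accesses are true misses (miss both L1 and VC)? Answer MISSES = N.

#0 0xed→b29/s1 MISS; vc=[]
#1 0x6a→b13/s1 MISS; vc=[29]
#2 0xda→b27/s3 MISS; vc=[29]
#3 0xef→b29/s1 VC-HIT; vc=[13]
#4 0xad→b21/s1 MISS; vc=[13,29]
#5 0x6a→b13/s1 VC-HIT; vc=[21,29]
#6 0xea→b29/s1 VC-HIT; vc=[21,13]
#7 0xea→b29/s1 L1-HIT; vc=[21,13]

MISSES = 4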